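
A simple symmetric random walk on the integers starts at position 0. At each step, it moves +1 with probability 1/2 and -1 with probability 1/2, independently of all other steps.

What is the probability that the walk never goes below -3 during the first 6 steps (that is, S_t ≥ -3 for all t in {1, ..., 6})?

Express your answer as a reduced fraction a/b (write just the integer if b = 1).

Let f(t,s) = #length-t paths at position s with S_1..S_t all ≥ -3.
f(t,s) = f(t-1,s-1) + f(t-1,s+1) for s ≥ -3; f(t,s) = 0 for s < -3.
t=0: f(0,0)=1
t=1: f(1,-1)=1 f(1,1)=1
t=2: f(2,-2)=1 f(2,0)=2 f(2,2)=1
t=3: f(3,-3)=1 f(3,-1)=3 f(3,1)=3 f(3,3)=1
t=4: f(4,-2)=4 f(4,0)=6 f(4,2)=4 f(4,4)=1
t=5: f(5,-3)=4 f(5,-1)=10 f(5,1)=10 f(5,3)=5 f(5,5)=1
t=6: f(6,-2)=14 f(6,0)=20 f(6,2)=15 f(6,4)=6 f(6,6)=1
Σ_s f(6,s) = 56
P = 56/64 = 7/8

Answer: 7/8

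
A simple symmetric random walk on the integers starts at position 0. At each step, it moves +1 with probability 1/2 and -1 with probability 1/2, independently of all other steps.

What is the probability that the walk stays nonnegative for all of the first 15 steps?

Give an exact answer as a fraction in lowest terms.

Answer: 6435/32768

Derivation:
Let f(t,s) = #length-t paths at position s with S_1..S_t all ≥ 0.
f(t,s) = f(t-1,s-1) + f(t-1,s+1) for s ≥ 0; f(t,s) = 0 for s < 0.
t=0: f(0,0)=1
t=1: f(1,1)=1
t=2: f(2,0)=1 f(2,2)=1
t=3: f(3,1)=2 f(3,3)=1
t=4: f(4,0)=2 f(4,2)=3 f(4,4)=1
t=5: f(5,1)=5 f(5,3)=4 f(5,5)=1
t=6: f(6,0)=5 f(6,2)=9 f(6,4)=5 f(6,6)=1
t=7: f(7,1)=14 f(7,3)=14 f(7,5)=6 f(7,7)=1
t=8: f(8,0)=14 f(8,2)=28 f(8,4)=20 f(8,6)=7 f(8,8)=1
t=9: f(9,1)=42 f(9,3)=48 f(9,5)=27 f(9,7)=8 f(9,9)=1
t=10: f(10,0)=42 f(10,2)=90 f(10,4)=75 f(10,6)=35 f(10,8)=9 f(10,10)=1
t=11: f(11,1)=132 f(11,3)=165 f(11,5)=110 f(11,7)=44 f(11,9)=10 f(11,11)=1
t=12: f(12,0)=132 f(12,2)=297 f(12,4)=275 f(12,6)=154 f(12,8)=54 f(12,10)=11 f(12,12)=1
t=13: f(13,1)=429 f(13,3)=572 f(13,5)=429 f(13,7)=208 f(13,9)=65 f(13,11)=12 f(13,13)=1
t=14: f(14,0)=429 f(14,2)=1001 f(14,4)=1001 f(14,6)=637 f(14,8)=273 f(14,10)=77 f(14,12)=13 f(14,14)=1
t=15: f(15,1)=1430 f(15,3)=2002 f(15,5)=1638 f(15,7)=910 f(15,9)=350 f(15,11)=90 f(15,13)=14 f(15,15)=1
Σ_s f(15,s) = 6435
P = 6435/32768 = 6435/32768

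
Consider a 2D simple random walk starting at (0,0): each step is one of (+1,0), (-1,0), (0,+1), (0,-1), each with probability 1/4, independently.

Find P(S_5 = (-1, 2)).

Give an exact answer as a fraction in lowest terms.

Let h be the number of horizontal steps (so 5-h are vertical). To end at (-1,2) need (h-1)/2 right-steps and ((5-h)+2)/2 up-steps.
Sum over h with 1 ≤ h ≤ 3, h ≡ 1 (mod 2), 5-h ≡ 0 (mod 2):
h=1: C(5,1)·C(1,0)·C(4,3) = 5·1·4 = 20
h=3: C(5,3)·C(3,1)·C(2,2) = 10·3·1 = 30
Total favorable: 50
Total paths: 4^5 = 1024
P = 50/1024 = 25/512

Answer: 25/512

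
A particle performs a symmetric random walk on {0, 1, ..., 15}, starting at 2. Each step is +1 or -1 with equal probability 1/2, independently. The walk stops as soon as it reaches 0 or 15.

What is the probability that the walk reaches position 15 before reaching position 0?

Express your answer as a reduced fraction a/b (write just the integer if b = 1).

Answer: 2/15

Derivation:
Symmetric walk (p = 1/2): the harmonic-function argument gives P(hit 15 before 0 | start at 2) = a/N.
P = 2/15 = 2/15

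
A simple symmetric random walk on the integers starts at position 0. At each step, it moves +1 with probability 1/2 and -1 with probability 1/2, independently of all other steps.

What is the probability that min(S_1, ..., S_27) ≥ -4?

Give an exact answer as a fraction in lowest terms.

Answer: 87922215/134217728

Derivation:
Let f(t,s) = #length-t paths at position s with S_1..S_t all ≥ -4.
f(t,s) = f(t-1,s-1) + f(t-1,s+1) for s ≥ -4; f(t,s) = 0 for s < -4.
t=0: f(0,0)=1
t=1: f(1,-1)=1 f(1,1)=1
t=2: f(2,-2)=1 f(2,0)=2 f(2,2)=1
t=3: f(3,-3)=1 f(3,-1)=3 f(3,1)=3 f(3,3)=1
t=4: f(4,-4)=1 f(4,-2)=4 f(4,0)=6 f(4,2)=4 f(4,4)=1
t=5: f(5,-3)=5 f(5,-1)=10 f(5,1)=10 f(5,3)=5 f(5,5)=1
t=6: f(6,-4)=5 f(6,-2)=15 f(6,0)=20 f(6,2)=15 f(6,4)=6 f(6,6)=1
t=7: f(7,-3)=20 f(7,-1)=35 f(7,1)=35 f(7,3)=21 f(7,5)=7 f(7,7)=1
t=8: f(8,-4)=20 f(8,-2)=55 f(8,0)=70 f(8,2)=56 f(8,4)=28 f(8,6)=8 f(8,8)=1
t=9: f(9,-3)=75 f(9,-1)=125 f(9,1)=126 f(9,3)=84 f(9,5)=36 f(9,7)=9 f(9,9)=1
t=10: f(10,-4)=75 f(10,-2)=200 f(10,0)=251 f(10,2)=210 f(10,4)=120 f(10,6)=45 f(10,8)=10 f(10,10)=1
t=11: f(11,-3)=275 f(11,-1)=451 f(11,1)=461 f(11,3)=330 f(11,5)=165 f(11,7)=55 f(11,9)=11 f(11,11)=1
t=12: f(12,-4)=275 f(12,-2)=726 f(12,0)=912 f(12,2)=791 f(12,4)=495 f(12,6)=220 f(12,8)=66 f(12,10)=12 f(12,12)=1
t=13: f(13,-3)=1001 f(13,-1)=1638 f(13,1)=1703 f(13,3)=1286 f(13,5)=715 f(13,7)=286 f(13,9)=78 f(13,11)=13 f(13,13)=1
t=14: f(14,-4)=1001 f(14,-2)=2639 f(14,0)=3341 f(14,2)=2989 f(14,4)=2001 f(14,6)=1001 f(14,8)=364 f(14,10)=91 f(14,12)=14 f(14,14)=1
t=15: f(15,-3)=3640 f(15,-1)=5980 f(15,1)=6330 f(15,3)=4990 f(15,5)=3002 f(15,7)=1365 f(15,9)=455 f(15,11)=105 f(15,13)=15 f(15,15)=1
t=16: f(16,-4)=3640 f(16,-2)=9620 f(16,0)=12310 f(16,2)=11320 f(16,4)=7992 f(16,6)=4367 f(16,8)=1820 f(16,10)=560 f(16,12)=120 f(16,14)=16 f(16,16)=1
t=17: f(17,-3)=13260 f(17,-1)=21930 f(17,1)=23630 f(17,3)=19312 f(17,5)=12359 f(17,7)=6187 f(17,9)=2380 f(17,11)=680 f(17,13)=136 f(17,15)=17 f(17,17)=1
t=18: f(18,-4)=13260 f(18,-2)=35190 f(18,0)=45560 f(18,2)=42942 f(18,4)=31671 f(18,6)=18546 f(18,8)=8567 f(18,10)=3060 f(18,12)=816 f(18,14)=153 f(18,16)=18 f(18,18)=1
t=19: f(19,-3)=48450 f(19,-1)=80750 f(19,1)=88502 f(19,3)=74613 f(19,5)=50217 f(19,7)=27113 f(19,9)=11627 f(19,11)=3876 f(19,13)=969 f(19,15)=171 f(19,17)=19 f(19,19)=1
t=20: f(20,-4)=48450 f(20,-2)=129200 f(20,0)=169252 f(20,2)=163115 f(20,4)=124830 f(20,6)=77330 f(20,8)=38740 f(20,10)=15503 f(20,12)=4845 f(20,14)=1140 f(20,16)=190 f(20,18)=20 f(20,20)=1
t=21: f(21,-3)=177650 f(21,-1)=298452 f(21,1)=332367 f(21,3)=287945 f(21,5)=202160 f(21,7)=116070 f(21,9)=54243 f(21,11)=20348 f(21,13)=5985 f(21,15)=1330 f(21,17)=210 f(21,19)=21 f(21,21)=1
t=22: f(22,-4)=177650 f(22,-2)=476102 f(22,0)=630819 f(22,2)=620312 f(22,4)=490105 f(22,6)=318230 f(22,8)=170313 f(22,10)=74591 f(22,12)=26333 f(22,14)=7315 f(22,16)=1540 f(22,18)=231 f(22,20)=22 f(22,22)=1
t=23: f(23,-3)=653752 f(23,-1)=1106921 f(23,1)=1251131 f(23,3)=1110417 f(23,5)=808335 f(23,7)=488543 f(23,9)=244904 f(23,11)=100924 f(23,13)=33648 f(23,15)=8855 f(23,17)=1771 f(23,19)=253 f(23,21)=23 f(23,23)=1
t=24: f(24,-4)=653752 f(24,-2)=1760673 f(24,0)=2358052 f(24,2)=2361548 f(24,4)=1918752 f(24,6)=1296878 f(24,8)=733447 f(24,10)=345828 f(24,12)=134572 f(24,14)=42503 f(24,16)=10626 f(24,18)=2024 f(24,20)=276 f(24,22)=24 f(24,24)=1
t=25: f(25,-3)=2414425 f(25,-1)=4118725 f(25,1)=4719600 f(25,3)=4280300 f(25,5)=3215630 f(25,7)=2030325 f(25,9)=1079275 f(25,11)=480400 f(25,13)=177075 f(25,15)=53129 f(25,17)=12650 f(25,19)=2300 f(25,21)=300 f(25,23)=25 f(25,25)=1
t=26: f(26,-4)=2414425 f(26,-2)=6533150 f(26,0)=8838325 f(26,2)=8999900 f(26,4)=7495930 f(26,6)=5245955 f(26,8)=3109600 f(26,10)=1559675 f(26,12)=657475 f(26,14)=230204 f(26,16)=65779 f(26,18)=14950 f(26,20)=2600 f(26,22)=325 f(26,24)=26 f(26,26)=1
t=27: f(27,-3)=8947575 f(27,-1)=15371475 f(27,1)=17838225 f(27,3)=16495830 f(27,5)=12741885 f(27,7)=8355555 f(27,9)=4669275 f(27,11)=2217150 f(27,13)=887679 f(27,15)=295983 f(27,17)=80729 f(27,19)=17550 f(27,21)=2925 f(27,23)=351 f(27,25)=27 f(27,27)=1
Σ_s f(27,s) = 87922215
P = 87922215/134217728 = 87922215/134217728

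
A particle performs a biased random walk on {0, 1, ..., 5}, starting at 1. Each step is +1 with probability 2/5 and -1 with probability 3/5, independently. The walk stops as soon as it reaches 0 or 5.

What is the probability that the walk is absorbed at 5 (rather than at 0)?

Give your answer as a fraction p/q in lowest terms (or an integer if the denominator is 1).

Biased walk: p = 2/5, q = 3/5, r = q/p = 3/2
Gambler's ruin: P(hit 5 before 0 | start at 1) = (1 - r^a)/(1 - r^N)
r^1 = 3/2; r^5 = 243/32
P = (1 - 3/2) / (1 - 243/32) = -1/2 / -211/32 = 16/211

Answer: 16/211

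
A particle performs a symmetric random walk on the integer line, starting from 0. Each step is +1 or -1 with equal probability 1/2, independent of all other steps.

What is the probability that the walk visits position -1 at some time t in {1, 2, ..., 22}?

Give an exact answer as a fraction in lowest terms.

Answer: 436109/524288

Derivation:
Count via complement. Let g(t,s) = #length-t paths at position s with S_1..S_t all ≠ -1.
g(t,s) = g(t-1,s-1) + g(t-1,s+1) for s ≠ -1; g(t,-1) = 0.
t=0: g(0,0)=1
t=1: g(1,1)=1
t=2: g(2,0)=1 g(2,2)=1
t=3: g(3,1)=2 g(3,3)=1
t=4: g(4,0)=2 g(4,2)=3 g(4,4)=1
t=5: g(5,1)=5 g(5,3)=4 g(5,5)=1
t=6: g(6,0)=5 g(6,2)=9 g(6,4)=5 g(6,6)=1
t=7: g(7,1)=14 g(7,3)=14 g(7,5)=6 g(7,7)=1
t=8: g(8,0)=14 g(8,2)=28 g(8,4)=20 g(8,6)=7 g(8,8)=1
t=9: g(9,1)=42 g(9,3)=48 g(9,5)=27 g(9,7)=8 g(9,9)=1
t=10: g(10,0)=42 g(10,2)=90 g(10,4)=75 g(10,6)=35 g(10,8)=9 g(10,10)=1
t=11: g(11,1)=132 g(11,3)=165 g(11,5)=110 g(11,7)=44 g(11,9)=10 g(11,11)=1
t=12: g(12,0)=132 g(12,2)=297 g(12,4)=275 g(12,6)=154 g(12,8)=54 g(12,10)=11 g(12,12)=1
t=13: g(13,1)=429 g(13,3)=572 g(13,5)=429 g(13,7)=208 g(13,9)=65 g(13,11)=12 g(13,13)=1
t=14: g(14,0)=429 g(14,2)=1001 g(14,4)=1001 g(14,6)=637 g(14,8)=273 g(14,10)=77 g(14,12)=13 g(14,14)=1
t=15: g(15,1)=1430 g(15,3)=2002 g(15,5)=1638 g(15,7)=910 g(15,9)=350 g(15,11)=90 g(15,13)=14 g(15,15)=1
t=16: g(16,0)=1430 g(16,2)=3432 g(16,4)=3640 g(16,6)=2548 g(16,8)=1260 g(16,10)=440 g(16,12)=104 g(16,14)=15 g(16,16)=1
t=17: g(17,1)=4862 g(17,3)=7072 g(17,5)=6188 g(17,7)=3808 g(17,9)=1700 g(17,11)=544 g(17,13)=119 g(17,15)=16 g(17,17)=1
t=18: g(18,0)=4862 g(18,2)=11934 g(18,4)=13260 g(18,6)=9996 g(18,8)=5508 g(18,10)=2244 g(18,12)=663 g(18,14)=135 g(18,16)=17 g(18,18)=1
t=19: g(19,1)=16796 g(19,3)=25194 g(19,5)=23256 g(19,7)=15504 g(19,9)=7752 g(19,11)=2907 g(19,13)=798 g(19,15)=152 g(19,17)=18 g(19,19)=1
t=20: g(20,0)=16796 g(20,2)=41990 g(20,4)=48450 g(20,6)=38760 g(20,8)=23256 g(20,10)=10659 g(20,12)=3705 g(20,14)=950 g(20,16)=170 g(20,18)=19 g(20,20)=1
t=21: g(21,1)=58786 g(21,3)=90440 g(21,5)=87210 g(21,7)=62016 g(21,9)=33915 g(21,11)=14364 g(21,13)=4655 g(21,15)=1120 g(21,17)=189 g(21,19)=20 g(21,21)=1
t=22: g(22,0)=58786 g(22,2)=149226 g(22,4)=177650 g(22,6)=149226 g(22,8)=95931 g(22,10)=48279 g(22,12)=19019 g(22,14)=5775 g(22,16)=1309 g(22,18)=209 g(22,20)=21 g(22,22)=1
Paths never hitting -1: Σ_s g(22,s) = 705432
Paths hitting -1: 2^22 - 705432 = 3488872
P = 3488872/4194304 = 436109/524288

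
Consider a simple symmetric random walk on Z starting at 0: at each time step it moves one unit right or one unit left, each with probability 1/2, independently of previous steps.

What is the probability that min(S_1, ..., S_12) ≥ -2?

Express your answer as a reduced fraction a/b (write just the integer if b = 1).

Let f(t,s) = #length-t paths at position s with S_1..S_t all ≥ -2.
f(t,s) = f(t-1,s-1) + f(t-1,s+1) for s ≥ -2; f(t,s) = 0 for s < -2.
t=0: f(0,0)=1
t=1: f(1,-1)=1 f(1,1)=1
t=2: f(2,-2)=1 f(2,0)=2 f(2,2)=1
t=3: f(3,-1)=3 f(3,1)=3 f(3,3)=1
t=4: f(4,-2)=3 f(4,0)=6 f(4,2)=4 f(4,4)=1
t=5: f(5,-1)=9 f(5,1)=10 f(5,3)=5 f(5,5)=1
t=6: f(6,-2)=9 f(6,0)=19 f(6,2)=15 f(6,4)=6 f(6,6)=1
t=7: f(7,-1)=28 f(7,1)=34 f(7,3)=21 f(7,5)=7 f(7,7)=1
t=8: f(8,-2)=28 f(8,0)=62 f(8,2)=55 f(8,4)=28 f(8,6)=8 f(8,8)=1
t=9: f(9,-1)=90 f(9,1)=117 f(9,3)=83 f(9,5)=36 f(9,7)=9 f(9,9)=1
t=10: f(10,-2)=90 f(10,0)=207 f(10,2)=200 f(10,4)=119 f(10,6)=45 f(10,8)=10 f(10,10)=1
t=11: f(11,-1)=297 f(11,1)=407 f(11,3)=319 f(11,5)=164 f(11,7)=55 f(11,9)=11 f(11,11)=1
t=12: f(12,-2)=297 f(12,0)=704 f(12,2)=726 f(12,4)=483 f(12,6)=219 f(12,8)=66 f(12,10)=12 f(12,12)=1
Σ_s f(12,s) = 2508
P = 2508/4096 = 627/1024

Answer: 627/1024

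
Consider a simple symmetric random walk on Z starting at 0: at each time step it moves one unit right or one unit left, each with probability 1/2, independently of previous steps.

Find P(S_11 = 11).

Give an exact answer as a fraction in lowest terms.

Answer: 1/2048

Derivation:
To reach position 11 after 11 steps: need 11 steps of +1 and 0 of -1.
Favorable paths: C(11,11) = 1
Total paths: 2^11 = 2048
P = 1/2048 = 1/2048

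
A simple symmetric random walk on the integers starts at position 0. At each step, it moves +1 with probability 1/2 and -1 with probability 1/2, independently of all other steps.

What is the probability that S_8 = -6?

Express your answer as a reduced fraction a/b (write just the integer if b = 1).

To reach position -6 after 8 steps: need 1 step of +1 and 7 of -1.
Favorable paths: C(8,1) = 8
Total paths: 2^8 = 256
P = 8/256 = 1/32

Answer: 1/32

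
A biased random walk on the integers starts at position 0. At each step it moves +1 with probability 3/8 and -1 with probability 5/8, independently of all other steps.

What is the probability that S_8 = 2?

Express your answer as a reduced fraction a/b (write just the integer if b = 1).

To reach position 2 after 8 steps: need 5 steps of +1 and 3 steps of -1.
Number of such sequences: C(8,5) = 56
Each has probability (3/8)^5 · (5/8)^3 = 30375/16777216
P = 56 · 30375/16777216 = 212625/2097152

Answer: 212625/2097152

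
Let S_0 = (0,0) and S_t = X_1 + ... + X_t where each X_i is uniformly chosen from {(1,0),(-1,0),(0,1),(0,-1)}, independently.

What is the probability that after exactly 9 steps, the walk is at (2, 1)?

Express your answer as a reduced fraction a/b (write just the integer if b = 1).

Let h be the number of horizontal steps (so 9-h are vertical). To end at (2,1) need (h+2)/2 right-steps and ((9-h)+1)/2 up-steps.
Sum over h with 2 ≤ h ≤ 8, h ≡ 0 (mod 2), 9-h ≡ 1 (mod 2):
h=2: C(9,2)·C(2,2)·C(7,4) = 36·1·35 = 1260
h=4: C(9,4)·C(4,3)·C(5,3) = 126·4·10 = 5040
h=6: C(9,6)·C(6,4)·C(3,2) = 84·15·3 = 3780
h=8: C(9,8)·C(8,5)·C(1,1) = 9·56·1 = 504
Total favorable: 10584
Total paths: 4^9 = 262144
P = 10584/262144 = 1323/32768

Answer: 1323/32768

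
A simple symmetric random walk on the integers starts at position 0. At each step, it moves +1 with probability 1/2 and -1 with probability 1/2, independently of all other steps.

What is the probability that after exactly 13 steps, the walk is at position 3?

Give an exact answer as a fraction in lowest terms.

To reach position 3 after 13 steps: need 8 steps of +1 and 5 of -1.
Favorable paths: C(13,8) = 1287
Total paths: 2^13 = 8192
P = 1287/8192 = 1287/8192

Answer: 1287/8192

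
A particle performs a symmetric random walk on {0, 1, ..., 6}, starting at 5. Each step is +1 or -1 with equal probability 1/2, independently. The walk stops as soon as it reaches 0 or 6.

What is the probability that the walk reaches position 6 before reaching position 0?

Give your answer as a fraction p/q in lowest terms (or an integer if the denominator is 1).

Answer: 5/6

Derivation:
Symmetric walk (p = 1/2): the harmonic-function argument gives P(hit 6 before 0 | start at 5) = a/N.
P = 5/6 = 5/6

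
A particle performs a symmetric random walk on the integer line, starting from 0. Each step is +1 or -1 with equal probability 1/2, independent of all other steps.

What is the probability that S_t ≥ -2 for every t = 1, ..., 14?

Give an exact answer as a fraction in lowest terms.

Let f(t,s) = #length-t paths at position s with S_1..S_t all ≥ -2.
f(t,s) = f(t-1,s-1) + f(t-1,s+1) for s ≥ -2; f(t,s) = 0 for s < -2.
t=0: f(0,0)=1
t=1: f(1,-1)=1 f(1,1)=1
t=2: f(2,-2)=1 f(2,0)=2 f(2,2)=1
t=3: f(3,-1)=3 f(3,1)=3 f(3,3)=1
t=4: f(4,-2)=3 f(4,0)=6 f(4,2)=4 f(4,4)=1
t=5: f(5,-1)=9 f(5,1)=10 f(5,3)=5 f(5,5)=1
t=6: f(6,-2)=9 f(6,0)=19 f(6,2)=15 f(6,4)=6 f(6,6)=1
t=7: f(7,-1)=28 f(7,1)=34 f(7,3)=21 f(7,5)=7 f(7,7)=1
t=8: f(8,-2)=28 f(8,0)=62 f(8,2)=55 f(8,4)=28 f(8,6)=8 f(8,8)=1
t=9: f(9,-1)=90 f(9,1)=117 f(9,3)=83 f(9,5)=36 f(9,7)=9 f(9,9)=1
t=10: f(10,-2)=90 f(10,0)=207 f(10,2)=200 f(10,4)=119 f(10,6)=45 f(10,8)=10 f(10,10)=1
t=11: f(11,-1)=297 f(11,1)=407 f(11,3)=319 f(11,5)=164 f(11,7)=55 f(11,9)=11 f(11,11)=1
t=12: f(12,-2)=297 f(12,0)=704 f(12,2)=726 f(12,4)=483 f(12,6)=219 f(12,8)=66 f(12,10)=12 f(12,12)=1
t=13: f(13,-1)=1001 f(13,1)=1430 f(13,3)=1209 f(13,5)=702 f(13,7)=285 f(13,9)=78 f(13,11)=13 f(13,13)=1
t=14: f(14,-2)=1001 f(14,0)=2431 f(14,2)=2639 f(14,4)=1911 f(14,6)=987 f(14,8)=363 f(14,10)=91 f(14,12)=14 f(14,14)=1
Σ_s f(14,s) = 9438
P = 9438/16384 = 4719/8192

Answer: 4719/8192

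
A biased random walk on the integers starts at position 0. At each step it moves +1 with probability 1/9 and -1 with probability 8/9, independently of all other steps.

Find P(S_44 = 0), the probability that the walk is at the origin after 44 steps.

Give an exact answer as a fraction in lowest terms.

Answer: 51751700119333758468655268495360/323257909929174534292273980721360271853387

Derivation:
To be at 0 after 44 steps: need exactly 22 steps of +1 and 22 of -1.
Number of such sequences: C(44,22) = 2104098963720
Each has probability (1/9)^22 · (8/9)^22 = 73786976294838206464/969773729787523602876821942164080815560161
P = 2104098963720 · 73786976294838206464/969773729787523602876821942164080815560161 = 51751700119333758468655268495360/323257909929174534292273980721360271853387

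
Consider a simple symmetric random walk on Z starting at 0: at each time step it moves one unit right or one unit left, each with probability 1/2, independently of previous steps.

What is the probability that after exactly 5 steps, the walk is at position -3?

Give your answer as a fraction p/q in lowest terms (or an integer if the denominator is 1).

Answer: 5/32

Derivation:
To reach position -3 after 5 steps: need 1 step of +1 and 4 of -1.
Favorable paths: C(5,1) = 5
Total paths: 2^5 = 32
P = 5/32 = 5/32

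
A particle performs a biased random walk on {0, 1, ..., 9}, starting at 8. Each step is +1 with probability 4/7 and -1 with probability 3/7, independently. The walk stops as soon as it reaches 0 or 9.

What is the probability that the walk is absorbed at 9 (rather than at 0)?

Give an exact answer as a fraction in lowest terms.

Answer: 235900/242461

Derivation:
Biased walk: p = 4/7, q = 3/7, r = q/p = 3/4
Gambler's ruin: P(hit 9 before 0 | start at 8) = (1 - r^a)/(1 - r^N)
r^8 = 6561/65536; r^9 = 19683/262144
P = (1 - 6561/65536) / (1 - 19683/262144) = 58975/65536 / 242461/262144 = 235900/242461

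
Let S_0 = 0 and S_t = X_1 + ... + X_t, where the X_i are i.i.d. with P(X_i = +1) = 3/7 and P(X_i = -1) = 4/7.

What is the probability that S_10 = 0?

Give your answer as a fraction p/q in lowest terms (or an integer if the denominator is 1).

Answer: 8957952/40353607

Derivation:
To be at 0 after 10 steps: need exactly 5 steps of +1 and 5 of -1.
Number of such sequences: C(10,5) = 252
Each has probability (3/7)^5 · (4/7)^5 = 248832/282475249
P = 252 · 248832/282475249 = 8957952/40353607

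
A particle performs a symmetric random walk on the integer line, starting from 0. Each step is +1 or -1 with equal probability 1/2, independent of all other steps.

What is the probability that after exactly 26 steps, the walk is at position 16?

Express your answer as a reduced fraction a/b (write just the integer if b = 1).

Answer: 16445/16777216

Derivation:
To reach position 16 after 26 steps: need 21 steps of +1 and 5 of -1.
Favorable paths: C(26,21) = 65780
Total paths: 2^26 = 67108864
P = 65780/67108864 = 16445/16777216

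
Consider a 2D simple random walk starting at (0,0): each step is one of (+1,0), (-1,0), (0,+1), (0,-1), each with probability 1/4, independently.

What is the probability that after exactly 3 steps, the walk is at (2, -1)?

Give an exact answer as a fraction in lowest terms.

Answer: 3/64

Derivation:
Let h be the number of horizontal steps (so 3-h are vertical). To end at (2,-1) need (h+2)/2 right-steps and ((3-h)-1)/2 up-steps.
Sum over h with 2 ≤ h ≤ 2, h ≡ 0 (mod 2), 3-h ≡ 1 (mod 2):
h=2: C(3,2)·C(2,2)·C(1,0) = 3·1·1 = 3
Total favorable: 3
Total paths: 4^3 = 64
P = 3/64 = 3/64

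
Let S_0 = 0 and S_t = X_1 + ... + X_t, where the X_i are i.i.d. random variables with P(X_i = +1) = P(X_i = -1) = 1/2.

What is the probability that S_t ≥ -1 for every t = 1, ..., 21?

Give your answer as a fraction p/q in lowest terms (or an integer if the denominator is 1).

Let f(t,s) = #length-t paths at position s with S_1..S_t all ≥ -1.
f(t,s) = f(t-1,s-1) + f(t-1,s+1) for s ≥ -1; f(t,s) = 0 for s < -1.
t=0: f(0,0)=1
t=1: f(1,-1)=1 f(1,1)=1
t=2: f(2,0)=2 f(2,2)=1
t=3: f(3,-1)=2 f(3,1)=3 f(3,3)=1
t=4: f(4,0)=5 f(4,2)=4 f(4,4)=1
t=5: f(5,-1)=5 f(5,1)=9 f(5,3)=5 f(5,5)=1
t=6: f(6,0)=14 f(6,2)=14 f(6,4)=6 f(6,6)=1
t=7: f(7,-1)=14 f(7,1)=28 f(7,3)=20 f(7,5)=7 f(7,7)=1
t=8: f(8,0)=42 f(8,2)=48 f(8,4)=27 f(8,6)=8 f(8,8)=1
t=9: f(9,-1)=42 f(9,1)=90 f(9,3)=75 f(9,5)=35 f(9,7)=9 f(9,9)=1
t=10: f(10,0)=132 f(10,2)=165 f(10,4)=110 f(10,6)=44 f(10,8)=10 f(10,10)=1
t=11: f(11,-1)=132 f(11,1)=297 f(11,3)=275 f(11,5)=154 f(11,7)=54 f(11,9)=11 f(11,11)=1
t=12: f(12,0)=429 f(12,2)=572 f(12,4)=429 f(12,6)=208 f(12,8)=65 f(12,10)=12 f(12,12)=1
t=13: f(13,-1)=429 f(13,1)=1001 f(13,3)=1001 f(13,5)=637 f(13,7)=273 f(13,9)=77 f(13,11)=13 f(13,13)=1
t=14: f(14,0)=1430 f(14,2)=2002 f(14,4)=1638 f(14,6)=910 f(14,8)=350 f(14,10)=90 f(14,12)=14 f(14,14)=1
t=15: f(15,-1)=1430 f(15,1)=3432 f(15,3)=3640 f(15,5)=2548 f(15,7)=1260 f(15,9)=440 f(15,11)=104 f(15,13)=15 f(15,15)=1
t=16: f(16,0)=4862 f(16,2)=7072 f(16,4)=6188 f(16,6)=3808 f(16,8)=1700 f(16,10)=544 f(16,12)=119 f(16,14)=16 f(16,16)=1
t=17: f(17,-1)=4862 f(17,1)=11934 f(17,3)=13260 f(17,5)=9996 f(17,7)=5508 f(17,9)=2244 f(17,11)=663 f(17,13)=135 f(17,15)=17 f(17,17)=1
t=18: f(18,0)=16796 f(18,2)=25194 f(18,4)=23256 f(18,6)=15504 f(18,8)=7752 f(18,10)=2907 f(18,12)=798 f(18,14)=152 f(18,16)=18 f(18,18)=1
t=19: f(19,-1)=16796 f(19,1)=41990 f(19,3)=48450 f(19,5)=38760 f(19,7)=23256 f(19,9)=10659 f(19,11)=3705 f(19,13)=950 f(19,15)=170 f(19,17)=19 f(19,19)=1
t=20: f(20,0)=58786 f(20,2)=90440 f(20,4)=87210 f(20,6)=62016 f(20,8)=33915 f(20,10)=14364 f(20,12)=4655 f(20,14)=1120 f(20,16)=189 f(20,18)=20 f(20,20)=1
t=21: f(21,-1)=58786 f(21,1)=149226 f(21,3)=177650 f(21,5)=149226 f(21,7)=95931 f(21,9)=48279 f(21,11)=19019 f(21,13)=5775 f(21,15)=1309 f(21,17)=209 f(21,19)=21 f(21,21)=1
Σ_s f(21,s) = 705432
P = 705432/2097152 = 88179/262144

Answer: 88179/262144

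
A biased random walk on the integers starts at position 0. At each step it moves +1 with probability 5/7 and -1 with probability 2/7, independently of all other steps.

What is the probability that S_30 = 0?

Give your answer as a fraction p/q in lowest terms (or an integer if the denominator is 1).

Answer: 155117520000000000000000/22539340290692258087863249

Derivation:
To be at 0 after 30 steps: need exactly 15 steps of +1 and 15 of -1.
Number of such sequences: C(30,15) = 155117520
Each has probability (5/7)^15 · (2/7)^15 = 1000000000000000/22539340290692258087863249
P = 155117520 · 1000000000000000/22539340290692258087863249 = 155117520000000000000000/22539340290692258087863249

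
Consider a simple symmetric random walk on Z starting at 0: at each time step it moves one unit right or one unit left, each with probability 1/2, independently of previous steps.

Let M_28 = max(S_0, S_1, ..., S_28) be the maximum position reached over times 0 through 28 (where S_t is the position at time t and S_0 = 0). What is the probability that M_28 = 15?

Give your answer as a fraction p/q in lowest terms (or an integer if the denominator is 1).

Let M_28 = max(S_0,...,S_28). Use the reflection principle: for j ≥ 1, #{paths with M_28 ≥ j} = #{S_28 ≥ j} + #{S_28 ≥ j+1}.
By reflection, #{M_28 ≥ 15} = #{S_28 ≥ 15} + #{S_28 ≥ 16} = 499178 + 499178 = 998356.
#{M_28 ≥ 16} = #{S_28 ≥ 16} + #{S_28 ≥ 17} = 499178 + 122438 = 621616.
#{M_28 = 15} = 998356 - 621616 = 376740.
P(M_28 = 15) = 376740/268435456 = 94185/67108864

Answer: 94185/67108864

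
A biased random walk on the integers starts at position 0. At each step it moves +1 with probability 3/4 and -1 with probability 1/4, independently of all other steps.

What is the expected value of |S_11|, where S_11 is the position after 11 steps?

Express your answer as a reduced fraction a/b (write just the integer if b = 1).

Answer: 1469105/262144

Derivation:
S_11 takes values m ≡ 1 (mod 2) with |m| ≤ 11; P(S_11=m) = C(11,(11+m)/2) · (3/4)^((11+m)/2) · (1/4)^((11-m)/2).
Distribution: P(S=-11)=1/4194304, P(S=-9)=33/4194304, P(S=-7)=495/4194304, P(S=-5)=4455/4194304, P(S=-3)=13365/2097152, P(S=-1)=56133/2097152, P(S=1)=168399/2097152, P(S=3)=360855/2097152, P(S=5)=1082565/4194304, P(S=7)=1082565/4194304, P(S=9)=649539/4194304, P(S=11)=177147/4194304
E[|S_11|] = Σ_m |m|·P(S_11=m) = 1469105/262144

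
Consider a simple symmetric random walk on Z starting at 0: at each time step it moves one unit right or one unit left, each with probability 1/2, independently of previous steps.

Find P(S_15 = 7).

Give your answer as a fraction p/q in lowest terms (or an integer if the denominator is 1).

Answer: 1365/32768

Derivation:
To reach position 7 after 15 steps: need 11 steps of +1 and 4 of -1.
Favorable paths: C(15,11) = 1365
Total paths: 2^15 = 32768
P = 1365/32768 = 1365/32768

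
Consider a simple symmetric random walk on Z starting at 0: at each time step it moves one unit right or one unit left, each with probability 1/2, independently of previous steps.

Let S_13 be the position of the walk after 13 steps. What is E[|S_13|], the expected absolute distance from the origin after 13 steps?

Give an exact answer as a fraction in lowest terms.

S_13 takes values m ≡ 1 (mod 2) with |m| ≤ 13; P(S_13=m) = C(13,(13+m)/2)/2^13.
Total paths: 2^13 = 8192
Distribution: P(S=-13)=1/8192, P(S=-11)=13/8192, P(S=-9)=78/8192, P(S=-7)=286/8192, P(S=-5)=715/8192, P(S=-3)=1287/8192, P(S=-1)=1716/8192, P(S=1)=1716/8192, P(S=3)=1287/8192, P(S=5)=715/8192, P(S=7)=286/8192, P(S=9)=78/8192, P(S=11)=13/8192, P(S=13)=1/8192
E[|S_13|] = Σ_m |m|·P(S_13=m) = 24024/8192 = 3003/1024

Answer: 3003/1024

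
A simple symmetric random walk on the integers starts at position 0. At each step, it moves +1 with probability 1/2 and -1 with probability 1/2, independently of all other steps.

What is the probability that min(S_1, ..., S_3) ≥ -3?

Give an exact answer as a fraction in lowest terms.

Let f(t,s) = #length-t paths at position s with S_1..S_t all ≥ -3.
f(t,s) = f(t-1,s-1) + f(t-1,s+1) for s ≥ -3; f(t,s) = 0 for s < -3.
t=0: f(0,0)=1
t=1: f(1,-1)=1 f(1,1)=1
t=2: f(2,-2)=1 f(2,0)=2 f(2,2)=1
t=3: f(3,-3)=1 f(3,-1)=3 f(3,1)=3 f(3,3)=1
Σ_s f(3,s) = 8
P = 8/8 = 1

Answer: 1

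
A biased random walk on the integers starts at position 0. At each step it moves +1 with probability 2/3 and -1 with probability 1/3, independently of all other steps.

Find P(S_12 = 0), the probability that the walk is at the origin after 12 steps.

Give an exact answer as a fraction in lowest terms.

Answer: 19712/177147

Derivation:
To be at 0 after 12 steps: need exactly 6 steps of +1 and 6 of -1.
Number of such sequences: C(12,6) = 924
Each has probability (2/3)^6 · (1/3)^6 = 64/531441
P = 924 · 64/531441 = 19712/177147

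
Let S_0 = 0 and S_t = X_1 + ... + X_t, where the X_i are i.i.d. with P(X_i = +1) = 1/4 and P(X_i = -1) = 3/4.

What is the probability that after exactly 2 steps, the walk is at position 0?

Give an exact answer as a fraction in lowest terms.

To be at 0 after 2 steps: need exactly 1 step of +1 and 1 of -1.
Number of such sequences: C(2,1) = 2
Each has probability (1/4)^1 · (3/4)^1 = 3/16
P = 2 · 3/16 = 3/8

Answer: 3/8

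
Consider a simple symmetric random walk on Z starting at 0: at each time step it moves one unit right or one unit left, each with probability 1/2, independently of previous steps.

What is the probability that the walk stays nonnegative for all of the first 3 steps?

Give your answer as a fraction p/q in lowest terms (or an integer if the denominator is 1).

Let f(t,s) = #length-t paths at position s with S_1..S_t all ≥ 0.
f(t,s) = f(t-1,s-1) + f(t-1,s+1) for s ≥ 0; f(t,s) = 0 for s < 0.
t=0: f(0,0)=1
t=1: f(1,1)=1
t=2: f(2,0)=1 f(2,2)=1
t=3: f(3,1)=2 f(3,3)=1
Σ_s f(3,s) = 3
P = 3/8 = 3/8

Answer: 3/8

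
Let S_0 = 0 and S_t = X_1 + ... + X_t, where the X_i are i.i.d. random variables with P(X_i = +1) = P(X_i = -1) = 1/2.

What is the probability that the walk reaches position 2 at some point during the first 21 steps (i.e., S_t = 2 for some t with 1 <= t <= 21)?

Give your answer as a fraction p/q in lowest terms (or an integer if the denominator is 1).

Count via complement. Let g(t,s) = #length-t paths at position s with S_1..S_t all ≠ 2.
g(t,s) = g(t-1,s-1) + g(t-1,s+1) for s ≠ 2; g(t,2) = 0.
t=0: g(0,0)=1
t=1: g(1,-1)=1 g(1,1)=1
t=2: g(2,-2)=1 g(2,0)=2
t=3: g(3,-3)=1 g(3,-1)=3 g(3,1)=2
t=4: g(4,-4)=1 g(4,-2)=4 g(4,0)=5
t=5: g(5,-5)=1 g(5,-3)=5 g(5,-1)=9 g(5,1)=5
t=6: g(6,-6)=1 g(6,-4)=6 g(6,-2)=14 g(6,0)=14
t=7: g(7,-7)=1 g(7,-5)=7 g(7,-3)=20 g(7,-1)=28 g(7,1)=14
t=8: g(8,-8)=1 g(8,-6)=8 g(8,-4)=27 g(8,-2)=48 g(8,0)=42
t=9: g(9,-9)=1 g(9,-7)=9 g(9,-5)=35 g(9,-3)=75 g(9,-1)=90 g(9,1)=42
t=10: g(10,-10)=1 g(10,-8)=10 g(10,-6)=44 g(10,-4)=110 g(10,-2)=165 g(10,0)=132
t=11: g(11,-11)=1 g(11,-9)=11 g(11,-7)=54 g(11,-5)=154 g(11,-3)=275 g(11,-1)=297 g(11,1)=132
t=12: g(12,-12)=1 g(12,-10)=12 g(12,-8)=65 g(12,-6)=208 g(12,-4)=429 g(12,-2)=572 g(12,0)=429
t=13: g(13,-13)=1 g(13,-11)=13 g(13,-9)=77 g(13,-7)=273 g(13,-5)=637 g(13,-3)=1001 g(13,-1)=1001 g(13,1)=429
t=14: g(14,-14)=1 g(14,-12)=14 g(14,-10)=90 g(14,-8)=350 g(14,-6)=910 g(14,-4)=1638 g(14,-2)=2002 g(14,0)=1430
t=15: g(15,-15)=1 g(15,-13)=15 g(15,-11)=104 g(15,-9)=440 g(15,-7)=1260 g(15,-5)=2548 g(15,-3)=3640 g(15,-1)=3432 g(15,1)=1430
t=16: g(16,-16)=1 g(16,-14)=16 g(16,-12)=119 g(16,-10)=544 g(16,-8)=1700 g(16,-6)=3808 g(16,-4)=6188 g(16,-2)=7072 g(16,0)=4862
t=17: g(17,-17)=1 g(17,-15)=17 g(17,-13)=135 g(17,-11)=663 g(17,-9)=2244 g(17,-7)=5508 g(17,-5)=9996 g(17,-3)=13260 g(17,-1)=11934 g(17,1)=4862
t=18: g(18,-18)=1 g(18,-16)=18 g(18,-14)=152 g(18,-12)=798 g(18,-10)=2907 g(18,-8)=7752 g(18,-6)=15504 g(18,-4)=23256 g(18,-2)=25194 g(18,0)=16796
t=19: g(19,-19)=1 g(19,-17)=19 g(19,-15)=170 g(19,-13)=950 g(19,-11)=3705 g(19,-9)=10659 g(19,-7)=23256 g(19,-5)=38760 g(19,-3)=48450 g(19,-1)=41990 g(19,1)=16796
t=20: g(20,-20)=1 g(20,-18)=20 g(20,-16)=189 g(20,-14)=1120 g(20,-12)=4655 g(20,-10)=14364 g(20,-8)=33915 g(20,-6)=62016 g(20,-4)=87210 g(20,-2)=90440 g(20,0)=58786
t=21: g(21,-21)=1 g(21,-19)=21 g(21,-17)=209 g(21,-15)=1309 g(21,-13)=5775 g(21,-11)=19019 g(21,-9)=48279 g(21,-7)=95931 g(21,-5)=149226 g(21,-3)=177650 g(21,-1)=149226 g(21,1)=58786
Paths never hitting 2: Σ_s g(21,s) = 705432
Paths hitting 2: 2^21 - 705432 = 1391720
P = 1391720/2097152 = 173965/262144

Answer: 173965/262144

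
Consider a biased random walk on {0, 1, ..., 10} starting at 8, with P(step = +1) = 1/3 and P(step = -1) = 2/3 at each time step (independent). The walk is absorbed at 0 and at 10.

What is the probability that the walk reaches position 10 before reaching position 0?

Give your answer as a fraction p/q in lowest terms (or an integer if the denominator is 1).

Biased walk: p = 1/3, q = 2/3, r = q/p = 2
Gambler's ruin: P(hit 10 before 0 | start at 8) = (1 - r^a)/(1 - r^N)
r^8 = 256; r^10 = 1024
P = (1 - 256) / (1 - 1024) = -255 / -1023 = 85/341

Answer: 85/341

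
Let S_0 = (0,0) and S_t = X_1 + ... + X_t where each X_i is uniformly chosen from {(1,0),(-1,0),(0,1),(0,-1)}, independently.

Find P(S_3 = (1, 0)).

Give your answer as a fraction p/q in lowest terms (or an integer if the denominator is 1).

Let h be the number of horizontal steps (so 3-h are vertical). To end at (1,0) need (h+1)/2 right-steps and ((3-h)+0)/2 up-steps.
Sum over h with 1 ≤ h ≤ 3, h ≡ 1 (mod 2), 3-h ≡ 0 (mod 2):
h=1: C(3,1)·C(1,1)·C(2,1) = 3·1·2 = 6
h=3: C(3,3)·C(3,2)·C(0,0) = 1·3·1 = 3
Total favorable: 9
Total paths: 4^3 = 64
P = 9/64 = 9/64

Answer: 9/64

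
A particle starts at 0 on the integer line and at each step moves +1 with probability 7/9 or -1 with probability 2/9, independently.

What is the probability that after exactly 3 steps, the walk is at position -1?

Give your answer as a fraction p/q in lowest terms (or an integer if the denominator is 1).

Answer: 28/243

Derivation:
To reach position -1 after 3 steps: need 1 step of +1 and 2 steps of -1.
Number of such sequences: C(3,1) = 3
Each has probability (7/9)^1 · (2/9)^2 = 28/729
P = 3 · 28/729 = 28/243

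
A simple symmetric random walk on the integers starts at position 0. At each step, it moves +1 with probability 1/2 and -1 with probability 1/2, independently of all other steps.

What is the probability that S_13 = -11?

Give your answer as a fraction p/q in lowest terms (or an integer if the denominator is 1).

To reach position -11 after 13 steps: need 1 step of +1 and 12 of -1.
Favorable paths: C(13,1) = 13
Total paths: 2^13 = 8192
P = 13/8192 = 13/8192

Answer: 13/8192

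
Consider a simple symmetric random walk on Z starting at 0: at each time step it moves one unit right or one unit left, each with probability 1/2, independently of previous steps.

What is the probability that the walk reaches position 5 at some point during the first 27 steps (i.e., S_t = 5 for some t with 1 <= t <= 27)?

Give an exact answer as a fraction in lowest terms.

Count via complement. Let g(t,s) = #length-t paths at position s with S_1..S_t all ≠ 5.
g(t,s) = g(t-1,s-1) + g(t-1,s+1) for s ≠ 5; g(t,5) = 0.
t=0: g(0,0)=1
t=1: g(1,-1)=1 g(1,1)=1
t=2: g(2,-2)=1 g(2,0)=2 g(2,2)=1
t=3: g(3,-3)=1 g(3,-1)=3 g(3,1)=3 g(3,3)=1
t=4: g(4,-4)=1 g(4,-2)=4 g(4,0)=6 g(4,2)=4 g(4,4)=1
t=5: g(5,-5)=1 g(5,-3)=5 g(5,-1)=10 g(5,1)=10 g(5,3)=5
t=6: g(6,-6)=1 g(6,-4)=6 g(6,-2)=15 g(6,0)=20 g(6,2)=15 g(6,4)=5
t=7: g(7,-7)=1 g(7,-5)=7 g(7,-3)=21 g(7,-1)=35 g(7,1)=35 g(7,3)=20
t=8: g(8,-8)=1 g(8,-6)=8 g(8,-4)=28 g(8,-2)=56 g(8,0)=70 g(8,2)=55 g(8,4)=20
t=9: g(9,-9)=1 g(9,-7)=9 g(9,-5)=36 g(9,-3)=84 g(9,-1)=126 g(9,1)=125 g(9,3)=75
t=10: g(10,-10)=1 g(10,-8)=10 g(10,-6)=45 g(10,-4)=120 g(10,-2)=210 g(10,0)=251 g(10,2)=200 g(10,4)=75
t=11: g(11,-11)=1 g(11,-9)=11 g(11,-7)=55 g(11,-5)=165 g(11,-3)=330 g(11,-1)=461 g(11,1)=451 g(11,3)=275
t=12: g(12,-12)=1 g(12,-10)=12 g(12,-8)=66 g(12,-6)=220 g(12,-4)=495 g(12,-2)=791 g(12,0)=912 g(12,2)=726 g(12,4)=275
t=13: g(13,-13)=1 g(13,-11)=13 g(13,-9)=78 g(13,-7)=286 g(13,-5)=715 g(13,-3)=1286 g(13,-1)=1703 g(13,1)=1638 g(13,3)=1001
t=14: g(14,-14)=1 g(14,-12)=14 g(14,-10)=91 g(14,-8)=364 g(14,-6)=1001 g(14,-4)=2001 g(14,-2)=2989 g(14,0)=3341 g(14,2)=2639 g(14,4)=1001
t=15: g(15,-15)=1 g(15,-13)=15 g(15,-11)=105 g(15,-9)=455 g(15,-7)=1365 g(15,-5)=3002 g(15,-3)=4990 g(15,-1)=6330 g(15,1)=5980 g(15,3)=3640
t=16: g(16,-16)=1 g(16,-14)=16 g(16,-12)=120 g(16,-10)=560 g(16,-8)=1820 g(16,-6)=4367 g(16,-4)=7992 g(16,-2)=11320 g(16,0)=12310 g(16,2)=9620 g(16,4)=3640
t=17: g(17,-17)=1 g(17,-15)=17 g(17,-13)=136 g(17,-11)=680 g(17,-9)=2380 g(17,-7)=6187 g(17,-5)=12359 g(17,-3)=19312 g(17,-1)=23630 g(17,1)=21930 g(17,3)=13260
t=18: g(18,-18)=1 g(18,-16)=18 g(18,-14)=153 g(18,-12)=816 g(18,-10)=3060 g(18,-8)=8567 g(18,-6)=18546 g(18,-4)=31671 g(18,-2)=42942 g(18,0)=45560 g(18,2)=35190 g(18,4)=13260
t=19: g(19,-19)=1 g(19,-17)=19 g(19,-15)=171 g(19,-13)=969 g(19,-11)=3876 g(19,-9)=11627 g(19,-7)=27113 g(19,-5)=50217 g(19,-3)=74613 g(19,-1)=88502 g(19,1)=80750 g(19,3)=48450
t=20: g(20,-20)=1 g(20,-18)=20 g(20,-16)=190 g(20,-14)=1140 g(20,-12)=4845 g(20,-10)=15503 g(20,-8)=38740 g(20,-6)=77330 g(20,-4)=124830 g(20,-2)=163115 g(20,0)=169252 g(20,2)=129200 g(20,4)=48450
t=21: g(21,-21)=1 g(21,-19)=21 g(21,-17)=210 g(21,-15)=1330 g(21,-13)=5985 g(21,-11)=20348 g(21,-9)=54243 g(21,-7)=116070 g(21,-5)=202160 g(21,-3)=287945 g(21,-1)=332367 g(21,1)=298452 g(21,3)=177650
t=22: g(22,-22)=1 g(22,-20)=22 g(22,-18)=231 g(22,-16)=1540 g(22,-14)=7315 g(22,-12)=26333 g(22,-10)=74591 g(22,-8)=170313 g(22,-6)=318230 g(22,-4)=490105 g(22,-2)=620312 g(22,0)=630819 g(22,2)=476102 g(22,4)=177650
t=23: g(23,-23)=1 g(23,-21)=23 g(23,-19)=253 g(23,-17)=1771 g(23,-15)=8855 g(23,-13)=33648 g(23,-11)=100924 g(23,-9)=244904 g(23,-7)=488543 g(23,-5)=808335 g(23,-3)=1110417 g(23,-1)=1251131 g(23,1)=1106921 g(23,3)=653752
t=24: g(24,-24)=1 g(24,-22)=24 g(24,-20)=276 g(24,-18)=2024 g(24,-16)=10626 g(24,-14)=42503 g(24,-12)=134572 g(24,-10)=345828 g(24,-8)=733447 g(24,-6)=1296878 g(24,-4)=1918752 g(24,-2)=2361548 g(24,0)=2358052 g(24,2)=1760673 g(24,4)=653752
t=25: g(25,-25)=1 g(25,-23)=25 g(25,-21)=300 g(25,-19)=2300 g(25,-17)=12650 g(25,-15)=53129 g(25,-13)=177075 g(25,-11)=480400 g(25,-9)=1079275 g(25,-7)=2030325 g(25,-5)=3215630 g(25,-3)=4280300 g(25,-1)=4719600 g(25,1)=4118725 g(25,3)=2414425
t=26: g(26,-26)=1 g(26,-24)=26 g(26,-22)=325 g(26,-20)=2600 g(26,-18)=14950 g(26,-16)=65779 g(26,-14)=230204 g(26,-12)=657475 g(26,-10)=1559675 g(26,-8)=3109600 g(26,-6)=5245955 g(26,-4)=7495930 g(26,-2)=8999900 g(26,0)=8838325 g(26,2)=6533150 g(26,4)=2414425
t=27: g(27,-27)=1 g(27,-25)=27 g(27,-23)=351 g(27,-21)=2925 g(27,-19)=17550 g(27,-17)=80729 g(27,-15)=295983 g(27,-13)=887679 g(27,-11)=2217150 g(27,-9)=4669275 g(27,-7)=8355555 g(27,-5)=12741885 g(27,-3)=16495830 g(27,-1)=17838225 g(27,1)=15371475 g(27,3)=8947575
Paths never hitting 5: Σ_s g(27,s) = 87922215
Paths hitting 5: 2^27 - 87922215 = 46295513
P = 46295513/134217728 = 46295513/134217728

Answer: 46295513/134217728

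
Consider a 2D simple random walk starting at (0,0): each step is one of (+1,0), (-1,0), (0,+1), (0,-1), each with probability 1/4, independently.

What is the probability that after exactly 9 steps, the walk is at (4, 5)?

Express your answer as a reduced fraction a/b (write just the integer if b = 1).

Let h be the number of horizontal steps (so 9-h are vertical). To end at (4,5) need (h+4)/2 right-steps and ((9-h)+5)/2 up-steps.
Sum over h with 4 ≤ h ≤ 4, h ≡ 0 (mod 2), 9-h ≡ 1 (mod 2):
h=4: C(9,4)·C(4,4)·C(5,5) = 126·1·1 = 126
Total favorable: 126
Total paths: 4^9 = 262144
P = 126/262144 = 63/131072

Answer: 63/131072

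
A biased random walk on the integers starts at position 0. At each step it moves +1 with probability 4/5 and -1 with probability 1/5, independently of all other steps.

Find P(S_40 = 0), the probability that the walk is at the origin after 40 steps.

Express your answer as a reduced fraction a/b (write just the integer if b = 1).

Answer: 30312772257229899300864/1818989403545856475830078125

Derivation:
To be at 0 after 40 steps: need exactly 20 steps of +1 and 20 of -1.
Number of such sequences: C(40,20) = 137846528820
Each has probability (4/5)^20 · (1/5)^20 = 1099511627776/9094947017729282379150390625
P = 137846528820 · 1099511627776/9094947017729282379150390625 = 30312772257229899300864/1818989403545856475830078125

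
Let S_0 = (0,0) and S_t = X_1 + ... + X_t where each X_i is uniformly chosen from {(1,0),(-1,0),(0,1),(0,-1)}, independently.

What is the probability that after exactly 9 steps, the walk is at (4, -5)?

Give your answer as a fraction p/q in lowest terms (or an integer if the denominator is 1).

Answer: 63/131072

Derivation:
Let h be the number of horizontal steps (so 9-h are vertical). To end at (4,-5) need (h+4)/2 right-steps and ((9-h)-5)/2 up-steps.
Sum over h with 4 ≤ h ≤ 4, h ≡ 0 (mod 2), 9-h ≡ 1 (mod 2):
h=4: C(9,4)·C(4,4)·C(5,0) = 126·1·1 = 126
Total favorable: 126
Total paths: 4^9 = 262144
P = 126/262144 = 63/131072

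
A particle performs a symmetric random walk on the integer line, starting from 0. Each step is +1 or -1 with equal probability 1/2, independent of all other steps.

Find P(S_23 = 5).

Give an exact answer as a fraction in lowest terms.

Answer: 408595/4194304

Derivation:
To reach position 5 after 23 steps: need 14 steps of +1 and 9 of -1.
Favorable paths: C(23,14) = 817190
Total paths: 2^23 = 8388608
P = 817190/8388608 = 408595/4194304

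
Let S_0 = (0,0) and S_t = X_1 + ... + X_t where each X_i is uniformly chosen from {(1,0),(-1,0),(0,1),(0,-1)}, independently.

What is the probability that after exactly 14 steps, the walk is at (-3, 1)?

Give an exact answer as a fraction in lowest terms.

Answer: 3006003/134217728

Derivation:
Let h be the number of horizontal steps (so 14-h are vertical). To end at (-3,1) need (h-3)/2 right-steps and ((14-h)+1)/2 up-steps.
Sum over h with 3 ≤ h ≤ 13, h ≡ 1 (mod 2), 14-h ≡ 1 (mod 2):
h=3: C(14,3)·C(3,0)·C(11,6) = 364·1·462 = 168168
h=5: C(14,5)·C(5,1)·C(9,5) = 2002·5·126 = 1261260
h=7: C(14,7)·C(7,2)·C(7,4) = 3432·21·35 = 2522520
h=9: C(14,9)·C(9,3)·C(5,3) = 2002·84·10 = 1681680
h=11: C(14,11)·C(11,4)·C(3,2) = 364·330·3 = 360360
h=13: C(14,13)·C(13,5)·C(1,1) = 14·1287·1 = 18018
Total favorable: 6012006
Total paths: 4^14 = 268435456
P = 6012006/268435456 = 3006003/134217728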